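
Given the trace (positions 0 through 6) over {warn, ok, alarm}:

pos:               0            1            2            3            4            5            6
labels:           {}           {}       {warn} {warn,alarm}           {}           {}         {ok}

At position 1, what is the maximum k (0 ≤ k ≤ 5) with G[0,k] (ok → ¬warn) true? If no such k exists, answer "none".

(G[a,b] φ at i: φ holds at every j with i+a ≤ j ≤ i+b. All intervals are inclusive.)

(ok → ¬warn) must hold from j=1 onward; find where it first fails.
  j=1: holds
  j=2: holds
  j=3: holds
  j=4: holds
  j=5: holds
  j=6: holds
Holds through j=6; largest k = 5.

5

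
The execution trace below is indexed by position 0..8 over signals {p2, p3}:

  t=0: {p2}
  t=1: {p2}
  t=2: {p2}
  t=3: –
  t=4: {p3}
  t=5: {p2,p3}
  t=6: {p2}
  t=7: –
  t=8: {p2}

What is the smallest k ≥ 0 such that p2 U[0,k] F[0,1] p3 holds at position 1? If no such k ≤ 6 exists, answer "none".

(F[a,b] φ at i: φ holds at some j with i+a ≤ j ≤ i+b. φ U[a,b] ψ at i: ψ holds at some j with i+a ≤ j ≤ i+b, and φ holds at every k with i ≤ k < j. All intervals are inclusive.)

Need earliest j ≥ 1 with F[0,1] p3, and p2 at every k in [1,j-1].
  j=1: rhs fails.
  j=2: rhs fails.
  j=3: rhs holds; lhs holds on [1,2]. k = 2.

2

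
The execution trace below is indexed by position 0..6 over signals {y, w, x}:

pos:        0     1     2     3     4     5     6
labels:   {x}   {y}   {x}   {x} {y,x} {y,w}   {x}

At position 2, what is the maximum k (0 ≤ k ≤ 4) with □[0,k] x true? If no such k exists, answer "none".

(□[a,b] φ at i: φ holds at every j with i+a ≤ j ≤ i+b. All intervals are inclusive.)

2

x must hold from j=2 onward; find where it first fails.
  j=2: holds
  j=3: holds
  j=4: holds
  j=5: fails
Holds on [2,4], so largest k = 2.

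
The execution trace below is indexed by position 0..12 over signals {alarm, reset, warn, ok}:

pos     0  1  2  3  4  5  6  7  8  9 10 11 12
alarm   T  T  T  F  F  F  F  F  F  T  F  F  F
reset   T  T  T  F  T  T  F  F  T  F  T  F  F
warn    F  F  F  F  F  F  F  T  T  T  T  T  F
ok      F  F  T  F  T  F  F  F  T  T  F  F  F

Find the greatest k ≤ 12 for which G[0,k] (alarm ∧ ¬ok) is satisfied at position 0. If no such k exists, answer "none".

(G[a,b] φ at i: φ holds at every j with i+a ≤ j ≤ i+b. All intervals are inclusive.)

(alarm ∧ ¬ok) must hold from j=0 onward; find where it first fails.
  j=0: holds
  j=1: holds
  j=2: fails
Holds on [0,1], so largest k = 1.

1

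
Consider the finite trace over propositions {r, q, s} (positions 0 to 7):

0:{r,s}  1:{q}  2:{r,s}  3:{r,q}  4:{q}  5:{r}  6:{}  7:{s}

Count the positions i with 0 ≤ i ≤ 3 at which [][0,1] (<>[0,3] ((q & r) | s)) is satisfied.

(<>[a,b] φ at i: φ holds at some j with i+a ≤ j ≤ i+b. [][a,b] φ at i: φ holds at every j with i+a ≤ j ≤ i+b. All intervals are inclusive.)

4

Evaluate at each i in [0,3]:
  i=0: ✓ (all of [0,1])
  i=1: ✓ (all of [1,2])
  i=2: ✓ (all of [2,3])
  i=3: ✓ (all of [3,4])
Positions where it holds: {0, 1, 2, 3} → 4.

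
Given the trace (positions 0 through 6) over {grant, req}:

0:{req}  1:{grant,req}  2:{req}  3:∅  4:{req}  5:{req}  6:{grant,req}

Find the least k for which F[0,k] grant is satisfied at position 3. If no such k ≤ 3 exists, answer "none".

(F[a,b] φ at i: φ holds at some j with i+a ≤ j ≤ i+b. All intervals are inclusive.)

Scan j = 3,4,… for grant:
  j=3: fails
  j=4: fails
  j=5: fails
  j=6: holds
First hit at j=6, so smallest k = 6-3 = 3.

3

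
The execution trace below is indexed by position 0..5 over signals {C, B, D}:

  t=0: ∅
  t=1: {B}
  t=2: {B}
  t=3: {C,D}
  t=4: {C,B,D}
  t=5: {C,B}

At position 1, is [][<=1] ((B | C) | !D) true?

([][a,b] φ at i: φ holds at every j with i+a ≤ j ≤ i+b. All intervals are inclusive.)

Holds

Check ((B | C) | !D) at every j in [1,2]:
  j=1: true
  j=2: true
All positions satisfy it → formula holds.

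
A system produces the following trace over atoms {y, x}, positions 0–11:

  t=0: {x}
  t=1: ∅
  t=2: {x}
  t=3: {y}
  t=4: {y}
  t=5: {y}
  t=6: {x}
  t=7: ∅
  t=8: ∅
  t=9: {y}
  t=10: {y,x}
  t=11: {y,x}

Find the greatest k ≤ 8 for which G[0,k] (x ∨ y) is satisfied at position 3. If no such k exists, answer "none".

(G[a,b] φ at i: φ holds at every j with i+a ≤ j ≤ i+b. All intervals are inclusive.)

3

(x ∨ y) must hold from j=3 onward; find where it first fails.
  j=3: holds
  j=4: holds
  j=5: holds
  j=6: holds
  j=7: fails
Holds on [3,6], so largest k = 3.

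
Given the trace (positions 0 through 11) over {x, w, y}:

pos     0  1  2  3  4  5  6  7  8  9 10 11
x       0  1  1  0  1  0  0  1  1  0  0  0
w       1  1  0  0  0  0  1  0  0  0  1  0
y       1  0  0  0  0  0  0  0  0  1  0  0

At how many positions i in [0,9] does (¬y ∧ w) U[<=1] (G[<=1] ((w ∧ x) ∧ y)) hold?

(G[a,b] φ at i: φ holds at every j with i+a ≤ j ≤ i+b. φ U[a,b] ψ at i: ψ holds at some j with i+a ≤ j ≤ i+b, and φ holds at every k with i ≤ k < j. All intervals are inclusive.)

0

Evaluate at each i in [0,9]:
  i=0: ✗ (no rhs in [0,1])
  i=1: ✗ (no rhs in [1,2])
  i=2: ✗ (no rhs in [2,3])
  i=3: ✗ (no rhs in [3,4])
  i=4: ✗ (no rhs in [4,5])
  i=5: ✗ (no rhs in [5,6])
  i=6: ✗ (no rhs in [6,7])
  i=7: ✗ (no rhs in [7,8])
  i=8: ✗ (no rhs in [8,9])
  i=9: ✗ (no rhs in [9,10])
Positions where it holds: {} → 0.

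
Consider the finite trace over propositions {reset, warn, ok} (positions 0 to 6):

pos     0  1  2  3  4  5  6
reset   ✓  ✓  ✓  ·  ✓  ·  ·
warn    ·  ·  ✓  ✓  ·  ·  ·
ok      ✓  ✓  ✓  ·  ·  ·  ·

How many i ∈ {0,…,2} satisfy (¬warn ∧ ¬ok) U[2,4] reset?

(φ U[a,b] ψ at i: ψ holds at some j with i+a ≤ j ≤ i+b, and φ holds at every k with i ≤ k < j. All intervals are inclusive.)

0

Evaluate at each i in [0,2]:
  i=0: ✗ (lhs fails at k=0 before rhs at j=2)
  i=1: ✗ (lhs fails at k=1 before rhs at j=4)
  i=2: ✗ (lhs fails at k=2 before rhs at j=4)
Positions where it holds: {} → 0.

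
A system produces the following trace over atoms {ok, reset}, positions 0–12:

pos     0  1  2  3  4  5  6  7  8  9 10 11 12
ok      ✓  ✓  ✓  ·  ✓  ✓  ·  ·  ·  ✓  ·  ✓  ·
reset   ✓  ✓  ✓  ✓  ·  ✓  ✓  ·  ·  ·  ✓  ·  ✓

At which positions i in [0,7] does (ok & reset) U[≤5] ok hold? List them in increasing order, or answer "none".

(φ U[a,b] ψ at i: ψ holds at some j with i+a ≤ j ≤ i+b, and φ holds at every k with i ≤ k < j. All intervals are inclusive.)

0, 1, 2, 4, 5

Evaluate at each i in [0,7]:
  i=0: ✓ (rhs at j=0)
  i=1: ✓ (rhs at j=1)
  i=2: ✓ (rhs at j=2)
  i=3: ✗ (lhs fails at k=3 before rhs at j=4)
  i=4: ✓ (rhs at j=4)
  i=5: ✓ (rhs at j=5)
  i=6: ✗ (lhs fails at k=6 before rhs at j=9)
  i=7: ✗ (lhs fails at k=7 before rhs at j=9)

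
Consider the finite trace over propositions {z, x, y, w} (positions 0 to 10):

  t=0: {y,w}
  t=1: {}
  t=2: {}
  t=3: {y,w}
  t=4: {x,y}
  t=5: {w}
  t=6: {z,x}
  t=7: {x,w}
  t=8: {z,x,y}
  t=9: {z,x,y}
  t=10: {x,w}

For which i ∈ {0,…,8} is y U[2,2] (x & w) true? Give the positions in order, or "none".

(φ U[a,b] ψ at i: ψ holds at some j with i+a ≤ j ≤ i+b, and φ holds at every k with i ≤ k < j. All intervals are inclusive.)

Evaluate at each i in [0,8]:
  i=0: ✗ (no rhs in [2,2])
  i=1: ✗ (no rhs in [3,3])
  i=2: ✗ (no rhs in [4,4])
  i=3: ✗ (no rhs in [5,5])
  i=4: ✗ (no rhs in [6,6])
  i=5: ✗ (lhs fails at k=5 before rhs at j=7)
  i=6: ✗ (no rhs in [8,8])
  i=7: ✗ (no rhs in [9,9])
  i=8: ✓ (rhs at j=10; lhs holds on [8,9])

8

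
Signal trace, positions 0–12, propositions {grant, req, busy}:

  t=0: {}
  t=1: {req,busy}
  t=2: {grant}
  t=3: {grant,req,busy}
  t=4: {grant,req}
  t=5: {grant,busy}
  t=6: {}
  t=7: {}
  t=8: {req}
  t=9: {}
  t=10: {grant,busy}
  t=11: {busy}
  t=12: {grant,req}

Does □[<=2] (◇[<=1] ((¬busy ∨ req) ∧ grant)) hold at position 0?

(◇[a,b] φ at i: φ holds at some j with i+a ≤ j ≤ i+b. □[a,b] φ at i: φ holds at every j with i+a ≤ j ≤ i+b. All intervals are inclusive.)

Check ◇[<=1] ((¬busy ∨ req) ∧ grant) at every j in [0,2]:
  j=0: fails (none in [0,1])
  j=1: holds (witness at 2)
  j=2: holds (witness at 2)
Fails at j=0 → formula fails.

Does not hold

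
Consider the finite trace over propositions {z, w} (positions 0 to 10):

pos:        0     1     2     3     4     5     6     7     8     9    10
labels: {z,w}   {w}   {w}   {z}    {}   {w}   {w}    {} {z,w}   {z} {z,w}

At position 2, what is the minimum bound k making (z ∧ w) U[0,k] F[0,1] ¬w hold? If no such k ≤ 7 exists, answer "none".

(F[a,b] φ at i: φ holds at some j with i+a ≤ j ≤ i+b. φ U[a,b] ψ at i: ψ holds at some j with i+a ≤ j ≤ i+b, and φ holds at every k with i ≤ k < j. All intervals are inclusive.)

Need earliest j ≥ 2 with F[0,1] ¬w, and (z ∧ w) at every k in [2,j-1].
  j=2: rhs holds (empty prefix). k = 0.

0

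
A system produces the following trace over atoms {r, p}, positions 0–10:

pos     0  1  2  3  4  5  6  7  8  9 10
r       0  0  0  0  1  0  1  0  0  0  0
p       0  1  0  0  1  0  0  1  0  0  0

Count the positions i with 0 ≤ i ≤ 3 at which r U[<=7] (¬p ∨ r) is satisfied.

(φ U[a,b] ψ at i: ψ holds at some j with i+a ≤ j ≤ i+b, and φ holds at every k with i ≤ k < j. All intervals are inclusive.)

3

Evaluate at each i in [0,3]:
  i=0: ✓ (rhs at j=0)
  i=1: ✗ (lhs fails at k=1 before rhs at j=2)
  i=2: ✓ (rhs at j=2)
  i=3: ✓ (rhs at j=3)
Positions where it holds: {0, 2, 3} → 3.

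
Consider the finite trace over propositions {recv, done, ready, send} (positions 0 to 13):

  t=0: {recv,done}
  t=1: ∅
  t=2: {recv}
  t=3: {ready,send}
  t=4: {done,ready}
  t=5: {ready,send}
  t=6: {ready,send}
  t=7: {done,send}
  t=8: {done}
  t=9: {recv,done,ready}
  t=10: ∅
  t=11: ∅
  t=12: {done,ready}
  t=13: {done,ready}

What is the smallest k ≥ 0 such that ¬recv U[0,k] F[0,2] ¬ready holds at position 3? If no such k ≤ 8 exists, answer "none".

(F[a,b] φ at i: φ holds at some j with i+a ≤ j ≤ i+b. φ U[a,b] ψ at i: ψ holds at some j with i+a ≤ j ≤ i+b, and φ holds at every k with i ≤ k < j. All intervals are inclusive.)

2

Need earliest j ≥ 3 with F[0,2] ¬ready, and ¬recv at every k in [3,j-1].
  j=3: rhs fails.
  j=4: rhs fails.
  j=5: rhs holds; lhs holds on [3,4]. k = 2.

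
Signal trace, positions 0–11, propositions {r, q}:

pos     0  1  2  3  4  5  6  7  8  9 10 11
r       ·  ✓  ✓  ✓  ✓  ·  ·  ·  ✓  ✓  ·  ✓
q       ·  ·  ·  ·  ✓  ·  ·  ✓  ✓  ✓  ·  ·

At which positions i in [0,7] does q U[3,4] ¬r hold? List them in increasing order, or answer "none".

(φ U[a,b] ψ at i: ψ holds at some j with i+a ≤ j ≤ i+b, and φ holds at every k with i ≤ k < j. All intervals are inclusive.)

7

Evaluate at each i in [0,7]:
  i=0: ✗ (no rhs in [3,4])
  i=1: ✗ (lhs fails at k=1 before rhs at j=5)
  i=2: ✗ (lhs fails at k=2 before rhs at j=5)
  i=3: ✗ (lhs fails at k=3 before rhs at j=6)
  i=4: ✗ (lhs fails at k=5 before rhs at j=7)
  i=5: ✗ (no rhs in [8,9])
  i=6: ✗ (lhs fails at k=6 before rhs at j=10)
  i=7: ✓ (rhs at j=10; lhs holds on [7,9])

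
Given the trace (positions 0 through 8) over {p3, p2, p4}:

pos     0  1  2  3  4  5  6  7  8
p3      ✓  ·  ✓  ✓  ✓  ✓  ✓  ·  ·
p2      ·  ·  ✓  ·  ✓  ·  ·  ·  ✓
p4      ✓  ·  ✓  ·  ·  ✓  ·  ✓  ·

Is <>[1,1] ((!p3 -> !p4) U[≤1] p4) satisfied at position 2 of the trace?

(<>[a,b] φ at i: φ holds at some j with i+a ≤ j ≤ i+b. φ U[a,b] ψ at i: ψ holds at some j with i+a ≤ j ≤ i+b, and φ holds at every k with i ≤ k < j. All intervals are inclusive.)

Check ((!p3 -> !p4) U[≤1] p4) at each j in [3,3]:
  j=3: fails
No position in the window satisfies it → formula fails.

Does not hold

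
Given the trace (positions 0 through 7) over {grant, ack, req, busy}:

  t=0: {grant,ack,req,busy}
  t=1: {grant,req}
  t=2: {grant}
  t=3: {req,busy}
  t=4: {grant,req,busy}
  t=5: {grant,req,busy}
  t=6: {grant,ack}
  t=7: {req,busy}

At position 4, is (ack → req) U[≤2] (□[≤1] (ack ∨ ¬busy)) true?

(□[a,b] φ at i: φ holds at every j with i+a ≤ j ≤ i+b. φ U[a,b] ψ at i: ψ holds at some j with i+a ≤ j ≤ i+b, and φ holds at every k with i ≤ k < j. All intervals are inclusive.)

No

Need some j in [4,6] with □[≤1] (ack ∨ ¬busy), and (ack → req) at every k in [4,j-1].
  j=4: □[≤1] (ack ∨ ¬busy) — fails at 4.
  j=5: □[≤1] (ack ∨ ¬busy) — fails at 5.
  j=6: □[≤1] (ack ∨ ¬busy) — fails at 7.
No j in the window works → until fails.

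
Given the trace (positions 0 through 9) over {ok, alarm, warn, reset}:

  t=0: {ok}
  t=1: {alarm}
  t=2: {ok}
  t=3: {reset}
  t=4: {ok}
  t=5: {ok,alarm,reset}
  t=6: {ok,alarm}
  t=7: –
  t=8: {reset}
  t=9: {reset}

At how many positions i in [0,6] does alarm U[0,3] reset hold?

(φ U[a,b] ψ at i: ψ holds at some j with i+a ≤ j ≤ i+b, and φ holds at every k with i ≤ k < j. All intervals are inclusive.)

2

Evaluate at each i in [0,6]:
  i=0: ✗ (lhs fails at k=0 before rhs at j=3)
  i=1: ✗ (lhs fails at k=2 before rhs at j=3)
  i=2: ✗ (lhs fails at k=2 before rhs at j=3)
  i=3: ✓ (rhs at j=3)
  i=4: ✗ (lhs fails at k=4 before rhs at j=5)
  i=5: ✓ (rhs at j=5)
  i=6: ✗ (lhs fails at k=7 before rhs at j=8)
Positions where it holds: {3, 5} → 2.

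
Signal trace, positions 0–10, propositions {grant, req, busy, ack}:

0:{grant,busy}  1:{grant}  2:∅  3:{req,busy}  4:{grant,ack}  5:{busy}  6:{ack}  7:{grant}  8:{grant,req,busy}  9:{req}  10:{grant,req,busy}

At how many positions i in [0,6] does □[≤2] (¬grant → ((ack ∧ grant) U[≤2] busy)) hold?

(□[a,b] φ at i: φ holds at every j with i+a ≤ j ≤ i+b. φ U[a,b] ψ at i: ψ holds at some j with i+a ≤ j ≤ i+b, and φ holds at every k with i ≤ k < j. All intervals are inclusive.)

1

Evaluate at each i in [0,6]:
  i=0: ✗ (fails at j=2)
  i=1: ✗ (fails at j=2)
  i=2: ✗ (fails at j=2)
  i=3: ✓ (all of [3,5])
  i=4: ✗ (fails at j=6)
  i=5: ✗ (fails at j=6)
  i=6: ✗ (fails at j=6)
Positions where it holds: {3} → 1.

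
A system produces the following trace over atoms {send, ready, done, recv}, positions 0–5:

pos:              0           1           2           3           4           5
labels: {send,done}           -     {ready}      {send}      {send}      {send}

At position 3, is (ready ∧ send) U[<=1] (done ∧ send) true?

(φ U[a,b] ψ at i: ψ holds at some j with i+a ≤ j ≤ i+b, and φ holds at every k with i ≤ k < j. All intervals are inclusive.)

Need some j in [3,4] with (done ∧ send), and (ready ∧ send) at every k in [3,j-1].
  j=3: (done ∧ send) false.
  j=4: (done ∧ send) false.
No j in the window works → until fails.

Does not hold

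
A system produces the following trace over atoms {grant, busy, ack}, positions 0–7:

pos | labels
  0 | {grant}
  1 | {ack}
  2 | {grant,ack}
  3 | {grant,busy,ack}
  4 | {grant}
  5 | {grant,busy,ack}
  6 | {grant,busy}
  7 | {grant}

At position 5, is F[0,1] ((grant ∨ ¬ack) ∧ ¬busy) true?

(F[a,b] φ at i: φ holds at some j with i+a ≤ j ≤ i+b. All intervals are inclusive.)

Check ((grant ∨ ¬ack) ∧ ¬busy) at each j in [5,6]:
  j=5: false
  j=6: false
No position in the window satisfies it → formula fails.

No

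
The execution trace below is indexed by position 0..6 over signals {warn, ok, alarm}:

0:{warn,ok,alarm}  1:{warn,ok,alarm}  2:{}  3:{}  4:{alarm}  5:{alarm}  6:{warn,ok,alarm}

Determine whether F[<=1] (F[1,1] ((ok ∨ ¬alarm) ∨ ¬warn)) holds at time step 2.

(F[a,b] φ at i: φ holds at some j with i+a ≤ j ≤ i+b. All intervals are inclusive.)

Holds

Check F[1,1] ((ok ∨ ¬alarm) ∨ ¬warn) at each j in [2,3]:
  j=2: holds (witness at 3)
  j=3: holds (witness at 4)
Found at j=2 → formula holds.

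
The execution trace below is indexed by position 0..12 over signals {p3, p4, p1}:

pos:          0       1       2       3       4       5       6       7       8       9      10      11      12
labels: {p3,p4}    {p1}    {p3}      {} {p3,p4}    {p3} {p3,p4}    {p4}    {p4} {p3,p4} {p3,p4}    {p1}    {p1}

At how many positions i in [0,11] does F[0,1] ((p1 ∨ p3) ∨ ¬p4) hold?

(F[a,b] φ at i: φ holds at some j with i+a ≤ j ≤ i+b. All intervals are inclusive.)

11

Evaluate at each i in [0,11]:
  i=0: ✓ (witness j=0)
  i=1: ✓ (witness j=1)
  i=2: ✓ (witness j=2)
  i=3: ✓ (witness j=3)
  i=4: ✓ (witness j=4)
  i=5: ✓ (witness j=5)
  i=6: ✓ (witness j=6)
  i=7: ✗ (none in [7,8])
  i=8: ✓ (witness j=9)
  i=9: ✓ (witness j=9)
  i=10: ✓ (witness j=10)
  i=11: ✓ (witness j=11)
Positions where it holds: {0, 1, 2, 3, 4, 5, 6, 8, 9, 10, 11} → 11.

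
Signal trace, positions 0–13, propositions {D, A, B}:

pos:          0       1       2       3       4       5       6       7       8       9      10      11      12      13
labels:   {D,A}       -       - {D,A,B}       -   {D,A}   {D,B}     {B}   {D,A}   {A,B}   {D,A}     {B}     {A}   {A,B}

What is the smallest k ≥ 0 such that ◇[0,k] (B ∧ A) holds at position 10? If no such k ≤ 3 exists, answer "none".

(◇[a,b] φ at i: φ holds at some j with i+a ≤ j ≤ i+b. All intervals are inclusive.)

Scan j = 10,11,… for (B ∧ A):
  j=10: fails
  j=11: fails
  j=12: fails
  j=13: holds
First hit at j=13, so smallest k = 13-10 = 3.

3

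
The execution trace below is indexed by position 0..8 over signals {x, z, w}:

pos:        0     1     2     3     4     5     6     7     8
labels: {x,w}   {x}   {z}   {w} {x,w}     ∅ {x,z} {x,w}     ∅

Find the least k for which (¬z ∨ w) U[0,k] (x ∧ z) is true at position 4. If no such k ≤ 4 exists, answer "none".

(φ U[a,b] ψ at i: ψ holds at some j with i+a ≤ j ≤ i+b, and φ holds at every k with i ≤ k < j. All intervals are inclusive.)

2

Need earliest j ≥ 4 with (x ∧ z), and (¬z ∨ w) at every k in [4,j-1].
  j=4: rhs fails.
  j=5: rhs fails.
  j=6: rhs holds; lhs holds on [4,5]. k = 2.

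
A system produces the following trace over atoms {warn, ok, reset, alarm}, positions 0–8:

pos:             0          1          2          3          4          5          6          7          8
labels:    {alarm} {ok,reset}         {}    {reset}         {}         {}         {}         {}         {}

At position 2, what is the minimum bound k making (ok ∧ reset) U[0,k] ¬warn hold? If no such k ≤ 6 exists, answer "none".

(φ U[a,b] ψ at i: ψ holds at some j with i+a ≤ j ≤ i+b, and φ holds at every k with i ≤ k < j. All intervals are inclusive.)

Need earliest j ≥ 2 with ¬warn, and (ok ∧ reset) at every k in [2,j-1].
  j=2: rhs holds (empty prefix). k = 0.

0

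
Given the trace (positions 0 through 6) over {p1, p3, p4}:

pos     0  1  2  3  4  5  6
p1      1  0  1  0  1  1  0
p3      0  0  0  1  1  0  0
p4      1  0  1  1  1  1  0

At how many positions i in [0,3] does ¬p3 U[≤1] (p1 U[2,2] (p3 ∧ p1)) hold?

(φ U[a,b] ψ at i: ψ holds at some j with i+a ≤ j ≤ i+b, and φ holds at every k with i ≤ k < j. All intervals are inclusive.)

0

Evaluate at each i in [0,3]:
  i=0: ✗ (no rhs in [0,1])
  i=1: ✗ (no rhs in [1,2])
  i=2: ✗ (no rhs in [2,3])
  i=3: ✗ (no rhs in [3,4])
Positions where it holds: {} → 0.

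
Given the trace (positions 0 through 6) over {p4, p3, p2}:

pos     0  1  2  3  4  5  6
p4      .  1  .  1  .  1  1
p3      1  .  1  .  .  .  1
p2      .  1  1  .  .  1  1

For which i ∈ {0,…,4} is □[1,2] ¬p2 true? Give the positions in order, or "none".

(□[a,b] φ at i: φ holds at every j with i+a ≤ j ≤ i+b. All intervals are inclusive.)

2

Evaluate at each i in [0,4]:
  i=0: ✗ (fails at j=1)
  i=1: ✗ (fails at j=2)
  i=2: ✓ (all of [3,4])
  i=3: ✗ (fails at j=5)
  i=4: ✗ (fails at j=5)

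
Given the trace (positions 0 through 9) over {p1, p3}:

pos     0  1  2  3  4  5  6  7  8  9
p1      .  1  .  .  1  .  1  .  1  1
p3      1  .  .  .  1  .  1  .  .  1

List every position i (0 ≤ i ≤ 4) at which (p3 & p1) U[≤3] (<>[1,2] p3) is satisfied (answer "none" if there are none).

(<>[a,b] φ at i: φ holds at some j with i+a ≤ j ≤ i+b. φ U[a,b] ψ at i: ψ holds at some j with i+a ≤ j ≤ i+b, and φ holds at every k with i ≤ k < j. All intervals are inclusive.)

Evaluate at each i in [0,4]:
  i=0: ✗ (lhs fails at k=0 before rhs at j=2)
  i=1: ✗ (lhs fails at k=1 before rhs at j=2)
  i=2: ✓ (rhs at j=2)
  i=3: ✓ (rhs at j=3)
  i=4: ✓ (rhs at j=4)

2, 3, 4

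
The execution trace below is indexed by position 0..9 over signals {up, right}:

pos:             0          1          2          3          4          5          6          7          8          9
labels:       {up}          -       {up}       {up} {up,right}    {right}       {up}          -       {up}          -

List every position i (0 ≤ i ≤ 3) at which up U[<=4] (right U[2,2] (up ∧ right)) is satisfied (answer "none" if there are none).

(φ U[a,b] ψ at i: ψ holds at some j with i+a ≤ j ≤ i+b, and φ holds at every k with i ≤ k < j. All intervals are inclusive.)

Evaluate at each i in [0,3]:
  i=0: ✗ (no rhs in [0,4])
  i=1: ✗ (no rhs in [1,5])
  i=2: ✗ (no rhs in [2,6])
  i=3: ✗ (no rhs in [3,7])

none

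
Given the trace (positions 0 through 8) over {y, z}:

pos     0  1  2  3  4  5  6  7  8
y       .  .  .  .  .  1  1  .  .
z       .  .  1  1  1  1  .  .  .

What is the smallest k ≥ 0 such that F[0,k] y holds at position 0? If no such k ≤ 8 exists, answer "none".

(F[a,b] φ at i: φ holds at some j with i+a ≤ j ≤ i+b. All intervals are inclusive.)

5

Scan j = 0,1,… for y:
  j=0: fails
  j=1: fails
  j=2: fails
  j=3: fails
  j=4: fails
  j=5: holds
First hit at j=5, so smallest k = 5-0 = 5.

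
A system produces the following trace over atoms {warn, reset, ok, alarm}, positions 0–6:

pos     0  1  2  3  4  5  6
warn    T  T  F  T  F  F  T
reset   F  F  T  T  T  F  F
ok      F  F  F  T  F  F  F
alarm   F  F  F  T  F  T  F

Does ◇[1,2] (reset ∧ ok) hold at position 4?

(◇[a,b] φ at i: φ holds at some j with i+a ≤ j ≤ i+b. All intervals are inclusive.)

Check (reset ∧ ok) at each j in [5,6]:
  j=5: false
  j=6: false
No position in the window satisfies it → formula fails.

No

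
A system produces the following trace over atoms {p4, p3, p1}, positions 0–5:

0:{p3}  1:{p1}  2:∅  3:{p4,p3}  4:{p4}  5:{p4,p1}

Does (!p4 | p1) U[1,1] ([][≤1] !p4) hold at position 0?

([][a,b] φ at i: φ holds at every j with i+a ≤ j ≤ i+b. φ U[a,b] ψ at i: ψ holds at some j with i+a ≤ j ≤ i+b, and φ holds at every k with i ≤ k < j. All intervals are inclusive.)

Need some j in [1,1] with [][≤1] !p4, and (!p4 | p1) at every k in [0,j-1].
  j=1: [][≤1] !p4 holds; (!p4 | p1) holds at every k in [0,0] → satisfied.

Holds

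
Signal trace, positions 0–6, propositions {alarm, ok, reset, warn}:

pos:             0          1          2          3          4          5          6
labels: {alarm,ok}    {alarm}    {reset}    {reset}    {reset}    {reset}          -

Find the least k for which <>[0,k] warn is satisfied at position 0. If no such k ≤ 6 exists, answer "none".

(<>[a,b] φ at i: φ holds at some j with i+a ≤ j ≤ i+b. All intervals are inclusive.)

none

Scan j = 0,1,… for warn:
  j=0: fails
  j=1: fails
  j=2: fails
  j=3: fails
  j=4: fails
  j=5: fails
  j=6: fails
No j in [0,6] satisfies it → none.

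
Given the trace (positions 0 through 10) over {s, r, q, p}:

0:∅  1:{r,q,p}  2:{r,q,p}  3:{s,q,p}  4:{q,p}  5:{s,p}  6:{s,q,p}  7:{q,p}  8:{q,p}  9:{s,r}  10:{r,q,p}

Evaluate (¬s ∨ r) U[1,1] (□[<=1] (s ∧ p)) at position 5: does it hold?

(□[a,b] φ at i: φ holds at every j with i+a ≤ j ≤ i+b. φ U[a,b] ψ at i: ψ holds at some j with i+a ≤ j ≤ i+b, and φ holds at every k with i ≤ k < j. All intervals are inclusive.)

False

Need some j in [6,6] with □[<=1] (s ∧ p), and (¬s ∨ r) at every k in [5,j-1].
  j=6: □[<=1] (s ∧ p) — fails at 7.
No j in the window works → until fails.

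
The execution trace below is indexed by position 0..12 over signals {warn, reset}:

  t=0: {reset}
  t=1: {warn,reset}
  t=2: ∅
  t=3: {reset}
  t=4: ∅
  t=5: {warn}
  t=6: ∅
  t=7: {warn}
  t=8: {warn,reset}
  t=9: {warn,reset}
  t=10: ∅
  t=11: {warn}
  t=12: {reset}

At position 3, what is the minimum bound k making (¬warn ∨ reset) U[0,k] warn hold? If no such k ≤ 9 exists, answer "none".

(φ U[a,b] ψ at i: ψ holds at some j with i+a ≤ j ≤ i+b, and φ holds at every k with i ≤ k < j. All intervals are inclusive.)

2

Need earliest j ≥ 3 with warn, and (¬warn ∨ reset) at every k in [3,j-1].
  j=3: rhs fails.
  j=4: rhs fails.
  j=5: rhs holds; lhs holds on [3,4]. k = 2.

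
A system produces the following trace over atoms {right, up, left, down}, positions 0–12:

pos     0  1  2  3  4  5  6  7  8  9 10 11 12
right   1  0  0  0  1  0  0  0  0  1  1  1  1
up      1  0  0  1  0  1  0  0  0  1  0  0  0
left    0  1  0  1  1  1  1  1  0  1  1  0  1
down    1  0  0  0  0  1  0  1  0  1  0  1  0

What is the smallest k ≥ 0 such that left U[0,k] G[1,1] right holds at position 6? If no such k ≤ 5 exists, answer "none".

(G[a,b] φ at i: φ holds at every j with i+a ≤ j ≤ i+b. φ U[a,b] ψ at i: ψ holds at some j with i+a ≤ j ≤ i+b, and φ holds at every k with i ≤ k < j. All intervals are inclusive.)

2

Need earliest j ≥ 6 with G[1,1] right, and left at every k in [6,j-1].
  j=6: rhs fails.
  j=7: rhs fails.
  j=8: rhs holds; lhs holds on [6,7]. k = 2.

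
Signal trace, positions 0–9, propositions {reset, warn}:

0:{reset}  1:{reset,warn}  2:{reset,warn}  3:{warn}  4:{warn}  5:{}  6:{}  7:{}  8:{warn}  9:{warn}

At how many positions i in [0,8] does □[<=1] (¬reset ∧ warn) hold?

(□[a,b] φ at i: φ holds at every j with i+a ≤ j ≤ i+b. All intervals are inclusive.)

2

Evaluate at each i in [0,8]:
  i=0: ✗ (fails at j=0)
  i=1: ✗ (fails at j=1)
  i=2: ✗ (fails at j=2)
  i=3: ✓ (all of [3,4])
  i=4: ✗ (fails at j=5)
  i=5: ✗ (fails at j=5)
  i=6: ✗ (fails at j=6)
  i=7: ✗ (fails at j=7)
  i=8: ✓ (all of [8,9])
Positions where it holds: {3, 8} → 2.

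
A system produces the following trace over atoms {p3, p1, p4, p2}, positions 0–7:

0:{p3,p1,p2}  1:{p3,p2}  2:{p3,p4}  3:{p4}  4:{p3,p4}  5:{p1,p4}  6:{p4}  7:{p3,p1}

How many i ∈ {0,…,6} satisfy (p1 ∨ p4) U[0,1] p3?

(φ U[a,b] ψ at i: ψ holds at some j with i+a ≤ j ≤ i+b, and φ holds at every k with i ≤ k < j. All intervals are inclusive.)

6

Evaluate at each i in [0,6]:
  i=0: ✓ (rhs at j=0)
  i=1: ✓ (rhs at j=1)
  i=2: ✓ (rhs at j=2)
  i=3: ✓ (rhs at j=4; lhs holds on [3,3])
  i=4: ✓ (rhs at j=4)
  i=5: ✗ (no rhs in [5,6])
  i=6: ✓ (rhs at j=7; lhs holds on [6,6])
Positions where it holds: {0, 1, 2, 3, 4, 6} → 6.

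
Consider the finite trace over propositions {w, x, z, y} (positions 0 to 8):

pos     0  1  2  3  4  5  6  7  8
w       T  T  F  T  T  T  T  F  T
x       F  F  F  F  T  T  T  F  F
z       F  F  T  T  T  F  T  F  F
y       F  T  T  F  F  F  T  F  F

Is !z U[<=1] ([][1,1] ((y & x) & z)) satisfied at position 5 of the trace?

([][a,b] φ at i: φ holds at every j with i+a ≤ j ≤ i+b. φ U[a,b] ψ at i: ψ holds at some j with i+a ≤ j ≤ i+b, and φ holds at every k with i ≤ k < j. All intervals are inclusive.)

Holds

Need some j in [5,6] with [][1,1] ((y & x) & z), and !z at every k in [5,j-1].
  j=5: [][1,1] ((y & x) & z) holds; no prefix to check → satisfied.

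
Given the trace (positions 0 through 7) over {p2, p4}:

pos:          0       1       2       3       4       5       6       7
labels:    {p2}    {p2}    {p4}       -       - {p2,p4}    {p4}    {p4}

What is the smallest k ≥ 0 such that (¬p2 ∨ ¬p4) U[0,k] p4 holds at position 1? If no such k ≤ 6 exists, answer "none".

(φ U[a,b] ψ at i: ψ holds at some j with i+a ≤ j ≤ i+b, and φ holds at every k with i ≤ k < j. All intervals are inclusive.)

1

Need earliest j ≥ 1 with p4, and (¬p2 ∨ ¬p4) at every k in [1,j-1].
  j=1: rhs fails.
  j=2: rhs holds; lhs holds on [1,1]. k = 1.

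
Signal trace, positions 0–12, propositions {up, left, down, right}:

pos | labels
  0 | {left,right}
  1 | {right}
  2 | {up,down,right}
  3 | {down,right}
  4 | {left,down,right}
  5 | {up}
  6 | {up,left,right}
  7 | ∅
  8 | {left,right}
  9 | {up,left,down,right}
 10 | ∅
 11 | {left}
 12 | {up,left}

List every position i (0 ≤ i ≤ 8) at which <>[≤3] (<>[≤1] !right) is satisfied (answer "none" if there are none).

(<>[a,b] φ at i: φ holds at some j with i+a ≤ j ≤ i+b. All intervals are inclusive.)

Evaluate at each i in [0,8]:
  i=0: ✗ (none in [0,3])
  i=1: ✓ (witness j=4)
  i=2: ✓ (witness j=4)
  i=3: ✓ (witness j=4)
  i=4: ✓ (witness j=4)
  i=5: ✓ (witness j=5)
  i=6: ✓ (witness j=6)
  i=7: ✓ (witness j=7)
  i=8: ✓ (witness j=9)

1, 2, 3, 4, 5, 6, 7, 8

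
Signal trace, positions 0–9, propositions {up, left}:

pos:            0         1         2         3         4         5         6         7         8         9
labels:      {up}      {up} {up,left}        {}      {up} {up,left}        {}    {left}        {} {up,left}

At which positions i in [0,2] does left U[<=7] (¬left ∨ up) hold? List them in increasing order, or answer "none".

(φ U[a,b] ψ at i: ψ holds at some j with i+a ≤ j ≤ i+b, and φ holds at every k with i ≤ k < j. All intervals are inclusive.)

0, 1, 2

Evaluate at each i in [0,2]:
  i=0: ✓ (rhs at j=0)
  i=1: ✓ (rhs at j=1)
  i=2: ✓ (rhs at j=2)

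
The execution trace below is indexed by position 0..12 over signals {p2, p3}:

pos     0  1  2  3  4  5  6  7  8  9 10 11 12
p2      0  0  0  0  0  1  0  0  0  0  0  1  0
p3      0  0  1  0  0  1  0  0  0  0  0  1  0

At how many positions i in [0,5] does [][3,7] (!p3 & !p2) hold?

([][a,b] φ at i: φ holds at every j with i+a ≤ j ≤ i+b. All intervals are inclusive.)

Evaluate at each i in [0,5]:
  i=0: ✗ (fails at j=5)
  i=1: ✗ (fails at j=5)
  i=2: ✗ (fails at j=5)
  i=3: ✓ (all of [6,10])
  i=4: ✗ (fails at j=11)
  i=5: ✗ (fails at j=11)
Positions where it holds: {3} → 1.

1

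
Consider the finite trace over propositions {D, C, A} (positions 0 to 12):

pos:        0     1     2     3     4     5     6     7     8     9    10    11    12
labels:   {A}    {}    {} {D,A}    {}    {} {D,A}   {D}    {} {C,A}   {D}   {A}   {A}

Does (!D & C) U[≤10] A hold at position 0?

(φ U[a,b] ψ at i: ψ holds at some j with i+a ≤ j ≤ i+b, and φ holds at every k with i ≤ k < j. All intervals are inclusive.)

Need some j in [0,10] with A, and (!D & C) at every k in [0,j-1].
  j=0: A holds; no prefix to check → satisfied.

True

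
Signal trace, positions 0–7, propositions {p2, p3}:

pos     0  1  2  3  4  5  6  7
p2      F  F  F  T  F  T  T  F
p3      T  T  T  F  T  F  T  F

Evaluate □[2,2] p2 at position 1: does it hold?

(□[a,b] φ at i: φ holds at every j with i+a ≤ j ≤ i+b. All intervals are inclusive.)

Holds

Check p2 at every j in [3,3]:
  j=3: true
All positions satisfy it → formula holds.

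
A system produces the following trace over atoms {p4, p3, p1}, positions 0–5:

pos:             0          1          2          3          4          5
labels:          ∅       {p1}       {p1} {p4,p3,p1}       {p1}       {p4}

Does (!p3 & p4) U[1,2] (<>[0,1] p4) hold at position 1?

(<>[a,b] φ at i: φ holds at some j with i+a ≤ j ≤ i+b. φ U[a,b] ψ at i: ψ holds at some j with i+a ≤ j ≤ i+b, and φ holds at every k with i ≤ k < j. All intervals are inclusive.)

Need some j in [2,3] with <>[0,1] p4, and (!p3 & p4) at every k in [1,j-1].
  j=2: <>[0,1] p4 holds, but (!p3 & p4) fails at k=1 → not this j.
  j=3: <>[0,1] p4 holds, but (!p3 & p4) fails at k=1 → not this j.
No j in the window works → until fails.

False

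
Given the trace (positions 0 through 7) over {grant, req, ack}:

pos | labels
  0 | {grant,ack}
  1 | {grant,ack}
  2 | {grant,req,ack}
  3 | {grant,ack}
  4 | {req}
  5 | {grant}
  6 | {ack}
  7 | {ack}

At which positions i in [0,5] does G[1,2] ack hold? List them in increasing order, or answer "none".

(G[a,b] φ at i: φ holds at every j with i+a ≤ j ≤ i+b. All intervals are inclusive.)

Evaluate at each i in [0,5]:
  i=0: ✓ (all of [1,2])
  i=1: ✓ (all of [2,3])
  i=2: ✗ (fails at j=4)
  i=3: ✗ (fails at j=4)
  i=4: ✗ (fails at j=5)
  i=5: ✓ (all of [6,7])

0, 1, 5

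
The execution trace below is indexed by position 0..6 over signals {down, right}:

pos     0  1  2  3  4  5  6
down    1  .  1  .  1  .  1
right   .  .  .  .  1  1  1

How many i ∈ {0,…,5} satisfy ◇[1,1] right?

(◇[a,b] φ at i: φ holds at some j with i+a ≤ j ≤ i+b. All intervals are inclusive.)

3

Evaluate at each i in [0,5]:
  i=0: ✗ (none in [1,1])
  i=1: ✗ (none in [2,2])
  i=2: ✗ (none in [3,3])
  i=3: ✓ (witness j=4)
  i=4: ✓ (witness j=5)
  i=5: ✓ (witness j=6)
Positions where it holds: {3, 4, 5} → 3.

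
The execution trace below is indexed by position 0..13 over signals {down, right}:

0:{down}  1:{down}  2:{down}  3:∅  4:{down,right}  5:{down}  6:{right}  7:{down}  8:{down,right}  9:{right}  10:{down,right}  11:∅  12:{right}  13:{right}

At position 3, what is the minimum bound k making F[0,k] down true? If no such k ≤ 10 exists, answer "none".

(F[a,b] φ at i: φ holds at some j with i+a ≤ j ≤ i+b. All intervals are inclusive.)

1

Scan j = 3,4,… for down:
  j=3: fails
  j=4: holds
First hit at j=4, so smallest k = 4-3 = 1.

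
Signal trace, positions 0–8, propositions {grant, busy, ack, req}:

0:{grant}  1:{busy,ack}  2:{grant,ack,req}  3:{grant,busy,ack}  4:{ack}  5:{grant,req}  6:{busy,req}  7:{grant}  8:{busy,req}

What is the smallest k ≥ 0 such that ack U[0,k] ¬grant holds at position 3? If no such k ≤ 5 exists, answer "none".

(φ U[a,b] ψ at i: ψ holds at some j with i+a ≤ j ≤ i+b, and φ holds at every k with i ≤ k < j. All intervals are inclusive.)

1

Need earliest j ≥ 3 with ¬grant, and ack at every k in [3,j-1].
  j=3: rhs fails.
  j=4: rhs holds; lhs holds on [3,3]. k = 1.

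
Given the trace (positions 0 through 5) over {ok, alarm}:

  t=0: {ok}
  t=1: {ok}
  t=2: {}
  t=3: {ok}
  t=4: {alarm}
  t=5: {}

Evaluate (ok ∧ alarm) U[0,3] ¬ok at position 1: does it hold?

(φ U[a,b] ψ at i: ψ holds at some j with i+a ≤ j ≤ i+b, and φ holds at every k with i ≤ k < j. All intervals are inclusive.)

Does not hold

Need some j in [1,4] with ¬ok, and (ok ∧ alarm) at every k in [1,j-1].
  j=1: ¬ok false.
  j=2: ¬ok holds, but (ok ∧ alarm) fails at k=1 → not this j.
  j=3: ¬ok false.
  j=4: ¬ok holds, but (ok ∧ alarm) fails at k=1 → not this j.
No j in the window works → until fails.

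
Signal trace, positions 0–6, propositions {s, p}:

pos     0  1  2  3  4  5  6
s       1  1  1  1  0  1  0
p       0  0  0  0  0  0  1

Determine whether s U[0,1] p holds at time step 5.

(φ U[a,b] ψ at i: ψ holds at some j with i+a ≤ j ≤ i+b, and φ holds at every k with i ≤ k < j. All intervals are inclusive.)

Need some j in [5,6] with p, and s at every k in [5,j-1].
  j=5: p false.
  j=6: p holds; s holds at every k in [5,5] → satisfied.

Yes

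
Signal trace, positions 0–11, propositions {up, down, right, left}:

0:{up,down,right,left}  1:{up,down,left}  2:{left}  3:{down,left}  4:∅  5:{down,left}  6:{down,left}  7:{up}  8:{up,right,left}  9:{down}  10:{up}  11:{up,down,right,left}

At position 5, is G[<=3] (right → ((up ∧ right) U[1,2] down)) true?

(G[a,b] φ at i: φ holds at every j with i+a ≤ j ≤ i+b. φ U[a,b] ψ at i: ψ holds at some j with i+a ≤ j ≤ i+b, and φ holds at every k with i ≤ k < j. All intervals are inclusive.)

Check (right → ((up ∧ right) U[1,2] down)) at every j in [5,8]:
  j=5: antecedent false → ✓
  j=6: antecedent false → ✓
  j=7: antecedent false → ✓
  j=8: antecedent true; consequent holds → ✓
All positions satisfy it → formula holds.

True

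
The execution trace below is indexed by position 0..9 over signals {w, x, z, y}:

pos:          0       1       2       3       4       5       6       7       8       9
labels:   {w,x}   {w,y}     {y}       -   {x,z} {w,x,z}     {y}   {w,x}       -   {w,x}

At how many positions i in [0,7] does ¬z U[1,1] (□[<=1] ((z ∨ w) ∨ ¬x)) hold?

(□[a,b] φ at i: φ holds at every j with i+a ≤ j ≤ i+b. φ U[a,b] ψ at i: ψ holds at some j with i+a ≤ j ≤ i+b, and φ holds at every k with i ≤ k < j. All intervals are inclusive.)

6

Evaluate at each i in [0,7]:
  i=0: ✓ (rhs at j=1; lhs holds on [0,0])
  i=1: ✓ (rhs at j=2; lhs holds on [1,1])
  i=2: ✓ (rhs at j=3; lhs holds on [2,2])
  i=3: ✓ (rhs at j=4; lhs holds on [3,3])
  i=4: ✗ (lhs fails at k=4 before rhs at j=5)
  i=5: ✗ (lhs fails at k=5 before rhs at j=6)
  i=6: ✓ (rhs at j=7; lhs holds on [6,6])
  i=7: ✓ (rhs at j=8; lhs holds on [7,7])
Positions where it holds: {0, 1, 2, 3, 6, 7} → 6.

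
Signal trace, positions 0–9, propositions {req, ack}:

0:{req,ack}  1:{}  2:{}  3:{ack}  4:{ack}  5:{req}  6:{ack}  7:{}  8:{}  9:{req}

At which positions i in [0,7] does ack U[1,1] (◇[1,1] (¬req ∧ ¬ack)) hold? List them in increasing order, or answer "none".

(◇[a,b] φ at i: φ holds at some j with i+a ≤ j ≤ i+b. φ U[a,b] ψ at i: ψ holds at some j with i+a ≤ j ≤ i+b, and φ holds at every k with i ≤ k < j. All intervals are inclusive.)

0, 6

Evaluate at each i in [0,7]:
  i=0: ✓ (rhs at j=1; lhs holds on [0,0])
  i=1: ✗ (no rhs in [2,2])
  i=2: ✗ (no rhs in [3,3])
  i=3: ✗ (no rhs in [4,4])
  i=4: ✗ (no rhs in [5,5])
  i=5: ✗ (lhs fails at k=5 before rhs at j=6)
  i=6: ✓ (rhs at j=7; lhs holds on [6,6])
  i=7: ✗ (no rhs in [8,8])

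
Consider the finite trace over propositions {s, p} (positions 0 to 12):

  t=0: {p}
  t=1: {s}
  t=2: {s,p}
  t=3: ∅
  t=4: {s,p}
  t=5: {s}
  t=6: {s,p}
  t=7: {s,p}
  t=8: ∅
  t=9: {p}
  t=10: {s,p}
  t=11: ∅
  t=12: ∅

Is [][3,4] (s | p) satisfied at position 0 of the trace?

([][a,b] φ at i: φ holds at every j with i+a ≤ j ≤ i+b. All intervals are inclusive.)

Check (s | p) at every j in [3,4]:
  j=3: false
  j=4: true
Fails at j=3 → formula fails.

Does not hold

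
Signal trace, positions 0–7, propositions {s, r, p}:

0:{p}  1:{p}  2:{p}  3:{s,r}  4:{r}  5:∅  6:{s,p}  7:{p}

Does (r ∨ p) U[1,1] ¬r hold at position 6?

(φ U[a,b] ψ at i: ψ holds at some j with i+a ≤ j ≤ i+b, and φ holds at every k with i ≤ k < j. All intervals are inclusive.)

Need some j in [7,7] with ¬r, and (r ∨ p) at every k in [6,j-1].
  j=7: ¬r holds; (r ∨ p) holds at every k in [6,6] → satisfied.

Holds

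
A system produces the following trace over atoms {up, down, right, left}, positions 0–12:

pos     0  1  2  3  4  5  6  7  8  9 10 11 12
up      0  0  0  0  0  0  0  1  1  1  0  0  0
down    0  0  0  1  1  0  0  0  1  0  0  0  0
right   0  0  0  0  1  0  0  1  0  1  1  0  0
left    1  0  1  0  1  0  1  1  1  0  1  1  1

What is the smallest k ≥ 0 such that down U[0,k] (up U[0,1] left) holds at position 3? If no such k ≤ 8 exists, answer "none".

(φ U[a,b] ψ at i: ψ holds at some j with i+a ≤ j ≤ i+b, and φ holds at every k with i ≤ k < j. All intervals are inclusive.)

Need earliest j ≥ 3 with (up U[0,1] left), and down at every k in [3,j-1].
  j=3: rhs fails.
  j=4: rhs holds; lhs holds on [3,3]. k = 1.

1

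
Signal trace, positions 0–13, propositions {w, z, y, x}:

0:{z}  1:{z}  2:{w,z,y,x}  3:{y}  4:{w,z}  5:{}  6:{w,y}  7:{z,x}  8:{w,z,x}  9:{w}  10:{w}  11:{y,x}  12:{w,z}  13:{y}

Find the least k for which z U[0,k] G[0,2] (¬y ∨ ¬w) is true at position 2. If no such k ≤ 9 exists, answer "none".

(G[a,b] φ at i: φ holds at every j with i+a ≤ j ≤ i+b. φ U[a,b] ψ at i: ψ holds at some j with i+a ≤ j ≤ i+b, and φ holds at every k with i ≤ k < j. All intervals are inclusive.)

1

Need earliest j ≥ 2 with G[0,2] (¬y ∨ ¬w), and z at every k in [2,j-1].
  j=2: rhs fails.
  j=3: rhs holds; lhs holds on [2,2]. k = 1.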